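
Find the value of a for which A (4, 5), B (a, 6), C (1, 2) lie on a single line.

The three points are collinear iff det[AB; AC] = 0.
This determinant is linear in a: (-3)a + (15) = 0, so a = 5.

5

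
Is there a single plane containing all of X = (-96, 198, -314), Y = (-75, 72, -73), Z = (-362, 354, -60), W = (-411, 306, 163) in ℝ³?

Yes

The four points are coplanar iff the 3×3 determinant with rows XY, XZ, XW is zero.
Rows: (21, -126, 241), (-266, 156, 254), (-315, 108, 477).
Expanding along the first row: (21)(46980) − (-126)(-46872) + (241)(20412) = 0.
Zero determinant ⇒ coplanar.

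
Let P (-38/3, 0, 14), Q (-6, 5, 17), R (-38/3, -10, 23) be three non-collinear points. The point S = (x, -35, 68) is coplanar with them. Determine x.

The plane through P, Q, R has equation 75x − 60y − (200/3)z = -5650/3.
Substituting S: (75)x + (-7300/3) = -5650/3, so x = 22/3.

22/3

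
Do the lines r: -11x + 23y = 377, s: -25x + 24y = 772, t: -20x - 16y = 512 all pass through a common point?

Yes

Intersecting r and s: solving the 2×2 system gives (x, y) = (-28, 3).
Substitute into t: (-20)(-28) + (-16)(3) = 512.
This equals 512, so (-28, 3) lies on all three lines and they are concurrent.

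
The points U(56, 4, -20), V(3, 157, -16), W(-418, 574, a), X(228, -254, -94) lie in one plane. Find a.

220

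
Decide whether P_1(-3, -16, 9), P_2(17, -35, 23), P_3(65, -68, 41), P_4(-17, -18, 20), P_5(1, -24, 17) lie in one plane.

The plane through P_1, P_2, P_3 has normal n = P_1P_2 × P_1P_3 = (120, 312, 252) and equation n·P = -3084.
Checking the remaining points: n·P_4 = -2616, n·P_5 = -3084.
Since n·P_4 = -2616 ≠ -3084, P_4 is off the plane and the points are not all coplanar.

No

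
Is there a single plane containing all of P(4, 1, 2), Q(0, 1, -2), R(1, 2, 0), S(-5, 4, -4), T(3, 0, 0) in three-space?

The plane through P, Q, R has normal n = PQ × PR = (4, 4, -4) and equation n·X = 12.
Checking the remaining points: n·S = 12, n·T = 12.
All equal 12, so all 5 points lie in one plane.

Yes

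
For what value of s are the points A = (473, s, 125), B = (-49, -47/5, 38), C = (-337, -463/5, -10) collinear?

Direction BC = (-288, -416/5, -48). From the x-coordinate of A, the parameter along the line is τ = (473 − (-49))/(-288) = -29/16.
Then s = (-47/5) + (-29/16)·(-416/5) = 707/5.

707/5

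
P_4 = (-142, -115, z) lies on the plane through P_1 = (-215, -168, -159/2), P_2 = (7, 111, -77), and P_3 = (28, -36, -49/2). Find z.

-67

The plane through P_1, P_2, P_3 has equation 15015x − (23205/2)y − 38493z = 3562377/2.
Substituting P_4: (-38493)z + (-1595685/2) = 3562377/2, so z = -67.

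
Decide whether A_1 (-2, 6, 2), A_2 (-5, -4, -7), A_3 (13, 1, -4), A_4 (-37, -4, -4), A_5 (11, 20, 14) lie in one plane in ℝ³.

No

The plane through A_1, A_2, A_3 has normal n = A_1A_2 × A_1A_3 = (15, -153, 165) and equation n·P = -618.
Checking the remaining points: n·A_4 = -603, n·A_5 = -585.
Since n·A_4 = -603 ≠ -618, A_4 is off the plane and the points are not all coplanar.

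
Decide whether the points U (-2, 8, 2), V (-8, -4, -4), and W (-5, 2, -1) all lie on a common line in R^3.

Yes

UV = (-6, -12, -6), UW = (-3, -6, -3).
UV × UW = (0, 0, 0).
The cross product vanishes, so the three points are collinear.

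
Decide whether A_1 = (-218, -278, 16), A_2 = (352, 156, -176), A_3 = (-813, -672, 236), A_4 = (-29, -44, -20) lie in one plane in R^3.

The four points are coplanar iff the 3×3 determinant with rows A_1A_2, A_1A_3, A_1A_4 is zero.
Rows: (570, 434, -192), (-595, -394, 220), (189, 234, -36).
Expanding along the first row: (570)(-37296) − (434)(-20160) + (-192)(-64764) = -74592.
Nonzero ⇒ not coplanar.

No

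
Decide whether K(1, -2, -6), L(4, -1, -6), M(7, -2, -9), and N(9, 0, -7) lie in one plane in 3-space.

Yes

With K as base: KL = (3, 1, 0), KM = (6, 0, -3), KN = (8, 2, -1).
KM × KN = (6, -18, 12).
KL · (KM × KN) = 0.
The scalar triple product vanishes, so the four points are coplanar.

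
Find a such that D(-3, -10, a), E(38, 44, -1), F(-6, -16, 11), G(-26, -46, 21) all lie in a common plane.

7

The points are coplanar iff DE · (DF × DG) = 0.
Expanding, this is linear in a: (-120)a + (840) = 0.
So a = 7.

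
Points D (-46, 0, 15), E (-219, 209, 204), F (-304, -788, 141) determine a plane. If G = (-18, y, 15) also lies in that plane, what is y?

182

Coplanarity requires DE · (DF × DG) = 0.
DE = (-173, 209, 189), DF = (-258, -788, 126); the triple product is linear in y with coefficient -26964 and constant term 4907448.
Setting it to zero: y = 182.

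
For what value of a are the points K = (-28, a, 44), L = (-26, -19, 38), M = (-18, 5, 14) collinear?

Direction LM = (8, 24, -24). From the x-coordinate of K, the parameter along the line is τ = (-28 − (-26))/8 = -1/4.
Then a = (-19) + (-1/4)·(24) = -25.

-25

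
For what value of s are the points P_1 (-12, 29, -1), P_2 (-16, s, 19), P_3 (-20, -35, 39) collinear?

Direction P_1P_3 = (-8, -64, 40). From the x-coordinate of P_2, the parameter along the line is τ = (-16 − (-12))/(-8) = 1/2.
Then s = 29 + 1/2·(-64) = -3.

-3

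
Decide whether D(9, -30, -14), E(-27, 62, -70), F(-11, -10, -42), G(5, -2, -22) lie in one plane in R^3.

Yes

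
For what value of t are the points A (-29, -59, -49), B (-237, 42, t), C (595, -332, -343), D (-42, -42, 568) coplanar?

The points are coplanar iff AB · (AC × AD) = 0.
Expanding, this is linear in t: (7059)t + (-4157751) = 0.
So t = 589.

589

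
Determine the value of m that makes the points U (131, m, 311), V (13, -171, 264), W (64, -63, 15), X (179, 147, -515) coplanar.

The points are coplanar iff UV · (UW × UX) = 0.
Expanding, this is linear in m: (1605)m + (938925) = 0.
So m = -585.

-585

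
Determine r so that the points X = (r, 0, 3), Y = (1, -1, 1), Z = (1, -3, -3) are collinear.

Collinearity requires XY × XZ = 0; each component is linear in r.
The y-component gives (-4)r + (4) = 0, so r = 1.
The remaining components then also vanish.

1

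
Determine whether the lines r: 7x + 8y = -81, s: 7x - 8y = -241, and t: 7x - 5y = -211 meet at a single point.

Yes

The three lines meet at one point iff the augmented coefficient matrix [aᵢ bᵢ cᵢ] has rank < 3, i.e. its determinant vanishes.
Here the determinant is 0.
It vanishes, so the lines are concurrent at (-23, 10).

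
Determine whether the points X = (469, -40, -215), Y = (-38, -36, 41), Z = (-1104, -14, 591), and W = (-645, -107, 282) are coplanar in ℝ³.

A normal to the plane through X, Y, Z is n = XY × XZ = (-3432, 5954, -6890).
The plane has equation n·P = -366418. For W: n·W = -366418.
Equal, so W lies in the plane and all four are coplanar.

Yes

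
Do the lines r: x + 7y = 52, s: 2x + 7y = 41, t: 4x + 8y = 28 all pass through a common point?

Intersecting r and s: solving the 2×2 system gives (x, y) = (-11, 9).
Substitute into t: (4)(-11) + (8)(9) = 28.
This equals 28, so (-11, 9) lies on all three lines and they are concurrent.

Yes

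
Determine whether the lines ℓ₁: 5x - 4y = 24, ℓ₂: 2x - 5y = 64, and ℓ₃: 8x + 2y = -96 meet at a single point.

Yes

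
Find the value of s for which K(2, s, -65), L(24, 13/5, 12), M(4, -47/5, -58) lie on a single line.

-53/5

Collinearity requires KL × KM = 0; each component is linear in s.
The x-component gives (70)s + (742) = 0, so s = -53/5.
The remaining components then also vanish.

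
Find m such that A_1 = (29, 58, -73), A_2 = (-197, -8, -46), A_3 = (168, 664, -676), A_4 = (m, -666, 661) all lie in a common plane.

Normal to plane A_1A_2A_3: n = (23436, -132525, -127782); plane equation n·P = 2321280.
Requiring n·A_4 = 2321280: (23436)m + (3797748) = 2321280.
So m = -63.

-63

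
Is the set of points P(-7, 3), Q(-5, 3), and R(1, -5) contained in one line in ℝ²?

PQ = (2, 0), PR = (8, -8).
Twice the signed area of △PQR is (2)(-8) − (0)(8) = -16.
The area is nonzero, so the three points are not collinear.

No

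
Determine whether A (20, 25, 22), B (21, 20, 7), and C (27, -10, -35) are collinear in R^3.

No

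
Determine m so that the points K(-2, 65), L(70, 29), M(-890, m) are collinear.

The three points are collinear iff det[KL; KM] = 0.
This determinant is linear in m: (72)m + (-36648) = 0, so m = 509.

509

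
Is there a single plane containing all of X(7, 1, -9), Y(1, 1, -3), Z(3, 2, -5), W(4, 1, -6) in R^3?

A normal to the plane through X, Y, Z is n = XY × XZ = (-6, 0, -6).
The plane has equation n·P = 12. For W: n·W = 12.
Equal, so W lies in the plane and all four are coplanar.

Yes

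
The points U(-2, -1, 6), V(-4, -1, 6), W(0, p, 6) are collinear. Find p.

Direction UV = (-2, 0, 0). From the x-coordinate of W, the parameter along the line is τ = (0 − (-2))/(-2) = -1.
Then p = (-1) + (-1)·(0) = -1.

-1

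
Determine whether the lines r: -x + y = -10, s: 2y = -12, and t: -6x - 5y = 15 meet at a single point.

The three lines meet at one point iff the augmented coefficient matrix [aᵢ bᵢ cᵢ] has rank < 3, i.e. its determinant vanishes.
Here the determinant is -18.
Nonzero, so no common point exists.

No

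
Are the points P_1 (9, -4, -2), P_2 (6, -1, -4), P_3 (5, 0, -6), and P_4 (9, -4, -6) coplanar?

Yes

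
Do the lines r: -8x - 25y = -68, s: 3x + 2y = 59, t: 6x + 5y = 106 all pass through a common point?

No

Intersecting r and s: solving the 2×2 system gives (x, y) = (1339/59, -268/59).
Substitute into t: (6)(1339/59) + (5)(-268/59) = 6694/59.
But t requires 106 ≠ 6694/59, so the three lines have no common point.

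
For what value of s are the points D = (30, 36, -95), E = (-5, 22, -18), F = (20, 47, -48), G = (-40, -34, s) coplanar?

-11

Normal to plane DEF: n = (-1505, 875, -525); plane equation n·P = 36225.
Requiring n·G = 36225: (-525)s + (30450) = 36225.
So s = -11.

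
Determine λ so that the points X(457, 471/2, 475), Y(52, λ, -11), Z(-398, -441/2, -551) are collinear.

39/2

Collinearity requires XY × XZ = 0; each component is linear in λ.
The x-component gives (-1026)λ + (20007) = 0, so λ = 39/2.
The remaining components then also vanish.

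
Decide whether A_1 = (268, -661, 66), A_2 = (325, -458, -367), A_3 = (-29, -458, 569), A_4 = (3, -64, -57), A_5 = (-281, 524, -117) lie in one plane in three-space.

No

The plane through A_1, A_2, A_3 has normal n = A_1A_2 × A_1A_3 = (190008, 99930, 71862) and equation n·P = -10388694.
Checking the remaining points: n·A_4 = -9921630, n·A_5 = -9436782.
Since n·A_4 = -9921630 ≠ -10388694, A_4 is off the plane and the points are not all coplanar.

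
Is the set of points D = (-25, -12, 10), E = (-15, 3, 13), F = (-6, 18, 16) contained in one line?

No

DE = (10, 15, 3), DF = (19, 30, 6).
DE × DF = (0, -3, 15).
The cross product is nonzero, so the points do not lie on one line.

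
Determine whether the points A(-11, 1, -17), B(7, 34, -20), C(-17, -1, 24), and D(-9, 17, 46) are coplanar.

With A as base: AB = (18, 33, -3), AC = (-6, -2, 41), AD = (2, 16, 63).
AC × AD = (-782, 460, -92).
AB · (AC × AD) = 1380.
Since 1380 ≠ 0, the four points are not coplanar.

No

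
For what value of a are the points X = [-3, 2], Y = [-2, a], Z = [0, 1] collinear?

The three points are collinear iff det[XY; XZ] = 0.
This determinant is linear in a: (-3)a + (5) = 0, so a = 5/3.

5/3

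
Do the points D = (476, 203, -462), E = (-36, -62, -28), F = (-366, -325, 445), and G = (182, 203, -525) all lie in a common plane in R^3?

No

A normal to the plane through D, E, F is n = DE × DF = (-11203, 98956, 47206).
The plane has equation n·P = -7053732. For G: n·G = -6734028.
-6734028 ≠ -7053732, so G is off the plane.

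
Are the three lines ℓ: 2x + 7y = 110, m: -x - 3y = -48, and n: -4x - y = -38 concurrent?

Yes

Lines aᵢx + bᵢy = cᵢ with pairwise distinct directions are concurrent exactly when det[aᵢ bᵢ cᵢ] = 0.
Here the determinant is 0.
It vanishes, so the lines are concurrent at (6, 14).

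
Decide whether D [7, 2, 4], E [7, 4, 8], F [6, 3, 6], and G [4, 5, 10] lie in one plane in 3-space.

A normal to the plane through D, E, F is n = DE × DF = (0, -4, 2).
The plane has equation n·P = 0. For G: n·G = 0.
Equal, so G lies in the plane and all four are coplanar.

Yes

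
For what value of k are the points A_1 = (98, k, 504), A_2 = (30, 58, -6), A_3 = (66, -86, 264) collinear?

Direction A_2A_3 = (36, -144, 270). From the x-coordinate of A_1, the parameter along the line is τ = (98 − 30)/36 = 17/9.
Then k = 58 + 17/9·(-144) = -214.

-214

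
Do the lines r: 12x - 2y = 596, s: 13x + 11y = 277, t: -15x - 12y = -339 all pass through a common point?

Intersecting r and s: solving the 2×2 system gives (x, y) = (45, -28).
Substitute into t: (-15)(45) + (-12)(-28) = -339.
This equals -339, so (45, -28) lies on all three lines and they are concurrent.

Yes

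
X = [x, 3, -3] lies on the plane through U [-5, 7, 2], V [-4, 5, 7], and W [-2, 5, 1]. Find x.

2

The plane through U, V, W has equation 12x + 16y + 4z = 60.
Substituting X: (12)x + (36) = 60, so x = 2.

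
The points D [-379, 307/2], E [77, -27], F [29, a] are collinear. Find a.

Collinearity: (F − D) must be parallel to (E − D) = (456, -361/2).
Cross-multiplying the components: (a − 307/2)·(456) = (408)·(-361/2).
Solving gives a = -8.

-8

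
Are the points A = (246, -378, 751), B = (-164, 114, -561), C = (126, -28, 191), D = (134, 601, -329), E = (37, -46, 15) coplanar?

No

The plane through A, B, C has normal n = AB × AC = (183680, -72160, -84460) and equation n·P = 9032300.
Checking the remaining points: n·D = 9032300, n·E = 8848620.
Since n·E = 8848620 ≠ 9032300, E is off the plane and the points are not all coplanar.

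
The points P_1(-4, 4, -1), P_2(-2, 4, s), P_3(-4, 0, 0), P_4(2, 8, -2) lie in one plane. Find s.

Normal to plane P_1P_3P_4: n = (0, 6, 24); plane equation n·P = 0.
Requiring n·P_2 = 0: (24)s + (24) = 0.
So s = -1.

-1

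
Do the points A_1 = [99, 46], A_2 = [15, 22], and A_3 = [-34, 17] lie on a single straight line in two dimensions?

A_1A_2 = (-84, -24), A_1A_3 = (-133, -29).
det[A_1A_2; A_1A_3] = (-84)(-29) − (-24)(-133) = -756.
The determinant is nonzero, so they are not collinear.

No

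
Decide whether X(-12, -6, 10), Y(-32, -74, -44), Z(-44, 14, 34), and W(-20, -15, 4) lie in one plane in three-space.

Yes

The four points are coplanar iff the 3×3 determinant with rows XY, XZ, XW is zero.
Rows: (-20, -68, -54), (-32, 20, 24), (-8, -9, -6).
Expanding along the first row: (-20)(96) − (-68)(384) + (-54)(448) = 0.
Zero determinant ⇒ coplanar.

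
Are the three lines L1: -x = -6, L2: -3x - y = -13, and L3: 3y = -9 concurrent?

No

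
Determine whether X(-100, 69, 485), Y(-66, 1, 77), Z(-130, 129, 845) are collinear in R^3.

XY = (34, -68, -408), XZ = (-30, 60, 360).
Each component of XZ is -15/17 times the corresponding component of XY, so XZ = -15/17·XY and the points are collinear.

Yes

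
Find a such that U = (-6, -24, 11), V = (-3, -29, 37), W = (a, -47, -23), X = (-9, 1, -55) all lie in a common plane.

-21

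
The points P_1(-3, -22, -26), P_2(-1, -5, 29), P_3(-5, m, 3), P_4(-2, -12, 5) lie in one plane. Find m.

-3

The points are coplanar iff P_1P_2 · (P_1P_3 × P_1P_4) = 0.
Expanding, this is linear in m: (7)m + (21) = 0.
So m = -3.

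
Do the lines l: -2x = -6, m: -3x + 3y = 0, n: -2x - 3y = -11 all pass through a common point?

No

Intersecting l and m: solving the 2×2 system gives (x, y) = (3, 3).
Substitute into n: (-2)(3) + (-3)(3) = -15.
But n requires -11 ≠ -15, so the three lines have no common point.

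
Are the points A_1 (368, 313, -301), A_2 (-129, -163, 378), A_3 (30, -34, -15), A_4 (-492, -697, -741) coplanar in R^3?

With A_1 as base: A_1A_2 = (-497, -476, 679), A_1A_3 = (-338, -347, 286), A_1A_4 = (-860, -1010, -440).
A_1A_3 × A_1A_4 = (441540, -394680, 42960).
A_1A_2 · (A_1A_3 × A_1A_4) = -2407860.
Since -2407860 ≠ 0, the four points are not coplanar.

No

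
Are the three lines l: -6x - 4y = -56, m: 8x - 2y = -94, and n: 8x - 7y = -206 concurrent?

Lines aᵢx + bᵢy = cᵢ with pairwise distinct directions are concurrent exactly when det[aᵢ bᵢ cᵢ] = 0.
Here the determinant is 132.
Nonzero, so no common point exists.

No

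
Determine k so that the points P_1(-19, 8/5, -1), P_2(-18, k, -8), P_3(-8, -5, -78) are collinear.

Collinearity requires P_1P_2 × P_1P_3 = 0; each component is linear in k.
The x-component gives (-77)k + (77) = 0, so k = 1.
The remaining components then also vanish.

1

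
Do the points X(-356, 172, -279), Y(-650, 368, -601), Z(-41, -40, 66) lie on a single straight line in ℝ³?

No

XY = (-294, 196, -322), XZ = (315, -212, 345).
XY × XZ = (-644, 0, 588).
The cross product is nonzero, so the points do not lie on one line.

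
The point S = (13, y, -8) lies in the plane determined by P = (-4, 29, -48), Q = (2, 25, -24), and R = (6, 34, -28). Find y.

Coplanarity requires PQ · (PR × PS) = 0.
PQ = (6, -4, 24), PR = (10, 5, 20); the triple product is linear in y with coefficient 120 and constant term -4080.
Setting it to zero: y = 34.

34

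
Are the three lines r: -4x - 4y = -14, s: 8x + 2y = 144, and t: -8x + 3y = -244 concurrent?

The three lines meet at one point iff the augmented coefficient matrix [aᵢ bᵢ cᵢ] has rank < 3, i.e. its determinant vanishes.
Here the determinant is -80.
Nonzero, so no common point exists.

No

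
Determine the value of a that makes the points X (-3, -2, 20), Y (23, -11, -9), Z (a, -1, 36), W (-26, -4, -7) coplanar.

Normal to plane XYW: n = (185, 1369, -259); plane equation n·P = -8473.
Requiring n·Z = -8473: (185)a + (-10693) = -8473.
So a = 12.

12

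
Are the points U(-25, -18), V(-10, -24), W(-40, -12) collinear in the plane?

Yes

UV = (15, -6), UW = (-15, 6).
Checking proportionality: UW = -1·UV, so the vectors are parallel and the points are collinear.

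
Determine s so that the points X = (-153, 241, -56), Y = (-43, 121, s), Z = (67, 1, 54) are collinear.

-1

Collinearity requires XY × XZ = 0; each component is linear in s.
The x-component gives (240)s + (240) = 0, so s = -1.
The remaining components then also vanish.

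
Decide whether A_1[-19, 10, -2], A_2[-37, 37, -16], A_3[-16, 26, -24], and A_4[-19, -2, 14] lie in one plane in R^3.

With A_1 as base: A_1A_2 = (-18, 27, -14), A_1A_3 = (3, 16, -22), A_1A_4 = (0, -12, 16).
A_1A_3 × A_1A_4 = (-8, -48, -36).
A_1A_2 · (A_1A_3 × A_1A_4) = -648.
Since -648 ≠ 0, the four points are not coplanar.

No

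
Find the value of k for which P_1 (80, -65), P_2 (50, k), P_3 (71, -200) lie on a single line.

-515

Collinearity: (P_2 − P_1) must be parallel to (P_3 − P_1) = (-9, -135).
Cross-multiplying the components: (k − (-65))·(-9) = (-30)·(-135).
Solving gives k = -515.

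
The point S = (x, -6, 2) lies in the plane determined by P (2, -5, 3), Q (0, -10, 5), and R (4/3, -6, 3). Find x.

2/3

A normal to the plane is n = PQ × PR = (2, -4/3, -4/3).
S lies in the plane iff n · PS = 0.
This gives (2)x + (-4/3) = 0, so x = 2/3.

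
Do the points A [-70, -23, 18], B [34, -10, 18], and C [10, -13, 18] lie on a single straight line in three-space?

AB = (104, 13, 0), AC = (80, 10, 0).
Each component of AC is 10/13 times the corresponding component of AB, so AC = 10/13·AB and the points are collinear.

Yes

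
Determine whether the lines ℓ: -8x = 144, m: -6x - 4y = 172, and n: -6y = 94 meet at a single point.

No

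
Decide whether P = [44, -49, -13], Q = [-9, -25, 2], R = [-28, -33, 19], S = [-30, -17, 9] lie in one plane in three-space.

With P as base: PQ = (-53, 24, 15), PR = (-72, 16, 32), PS = (-74, 32, 22).
PR × PS = (-672, -784, -1120).
PQ · (PR × PS) = 0.
The scalar triple product vanishes, so the four points are coplanar.

Yes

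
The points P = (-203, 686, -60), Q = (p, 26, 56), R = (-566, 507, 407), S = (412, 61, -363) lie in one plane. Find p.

22

Coplanarity ⇔ det[PQ; PR; PS] = 0.
Expanding, this is linear in p: (346112)p + (-7614464) = 0.
So p = 22.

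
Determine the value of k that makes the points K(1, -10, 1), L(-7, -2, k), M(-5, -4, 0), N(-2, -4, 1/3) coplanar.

-1/3

The points are coplanar iff KL · (KM × KN) = 0.
Expanding, this is linear in k: (-18)k + (-6) = 0.
So k = -1/3.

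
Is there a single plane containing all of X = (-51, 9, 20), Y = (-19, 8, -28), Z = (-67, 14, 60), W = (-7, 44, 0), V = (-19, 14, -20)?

The plane through X, Y, Z has normal n = XY × XZ = (200, -512, 144) and equation n·P = -11928.
Checking the remaining points: n·W = -23928, n·V = -13848.
Since n·W = -23928 ≠ -11928, W is off the plane and the points are not all coplanar.

No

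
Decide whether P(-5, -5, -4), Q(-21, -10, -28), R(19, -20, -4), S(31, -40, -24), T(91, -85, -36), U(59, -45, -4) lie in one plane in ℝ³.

Yes

The plane through P, Q, R has normal n = PQ × PR = (-360, -576, 360) and equation n·X = 3240.
Checking the remaining points: n·S = 3240, n·T = 3240, n·U = 3240.
All equal 3240, so all 6 points lie in one plane.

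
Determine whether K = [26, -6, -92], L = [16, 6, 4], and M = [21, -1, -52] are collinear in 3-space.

No

KL = (-10, 12, 96), KM = (-5, 5, 40).
Comparing components 3 and 1: (96)(-5) − (-10)(40) = -80 ≠ 0, so KL and KM are not parallel and the points are not collinear.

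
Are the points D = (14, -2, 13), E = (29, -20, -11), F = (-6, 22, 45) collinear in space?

Yes

DE = (15, -18, -24), DF = (-20, 24, 32).
DE × DF = (0, 0, 0).
The cross product vanishes, so the three points are collinear.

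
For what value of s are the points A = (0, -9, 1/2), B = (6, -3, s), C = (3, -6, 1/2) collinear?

Direction AC = (3, 3, 0). From the x-coordinate of B, the parameter along the line is τ = (6 − 0)/3 = 2.
Then s = 1/2 + 2·(0) = 1/2.

1/2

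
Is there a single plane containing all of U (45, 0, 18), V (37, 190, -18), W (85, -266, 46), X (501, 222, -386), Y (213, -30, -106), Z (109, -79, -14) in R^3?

No

The plane through U, V, W has normal n = UV × UW = (-4256, -1216, -5472) and equation n·P = -290016.
Checking the remaining points: n·X = -290016, n·Y = -290016, n·Z = -291232.
Since n·Z = -291232 ≠ -290016, Z is off the plane and the points are not all coplanar.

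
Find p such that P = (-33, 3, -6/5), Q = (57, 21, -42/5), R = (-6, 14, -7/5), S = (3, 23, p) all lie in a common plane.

2/5

Normal to plane PQR: n = (378/5, -882/5, 504); plane equation n·X = -18144/5.
Requiring n·S = -18144/5: (504)p + (-19152/5) = -18144/5.
So p = 2/5.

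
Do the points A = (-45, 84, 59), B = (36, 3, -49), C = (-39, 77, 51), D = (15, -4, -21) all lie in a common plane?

With A as base: AB = (81, -81, -108), AC = (6, -7, -8), AD = (60, -88, -80).
AC × AD = (-144, 0, -108).
AB · (AC × AD) = 0.
The scalar triple product vanishes, so the four points are coplanar.

Yes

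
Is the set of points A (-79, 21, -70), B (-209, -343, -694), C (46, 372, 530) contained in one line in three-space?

No

AB = (-130, -364, -624), AC = (125, 351, 600).
AB × AC = (624, 0, -130).
The cross product is nonzero, so the points do not lie on one line.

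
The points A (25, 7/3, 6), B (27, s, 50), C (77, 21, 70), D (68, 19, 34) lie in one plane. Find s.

Normal to plane ACD: n = (-544, 1296, 64); plane equation n·P = -10192.
Requiring n·B = -10192: (1296)s + (-11488) = -10192.
So s = 1.

1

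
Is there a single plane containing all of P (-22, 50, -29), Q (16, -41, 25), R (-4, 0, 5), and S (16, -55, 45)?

No

With P as base: PQ = (38, -91, 54), PR = (18, -50, 34), PS = (38, -105, 74).
PR × PS = (-130, -40, 10).
PQ · (PR × PS) = -760.
Since -760 ≠ 0, the four points are not coplanar.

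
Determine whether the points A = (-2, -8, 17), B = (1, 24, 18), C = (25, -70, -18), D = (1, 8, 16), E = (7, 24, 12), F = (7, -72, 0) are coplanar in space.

No

The plane through A, B, C has normal n = AB × AC = (-1058, 132, -1050) and equation n·P = -16790.
Checking the remaining points: n·D = -16802, n·E = -16838, n·F = -16910.
Since n·D = -16802 ≠ -16790, D is off the plane and the points are not all coplanar.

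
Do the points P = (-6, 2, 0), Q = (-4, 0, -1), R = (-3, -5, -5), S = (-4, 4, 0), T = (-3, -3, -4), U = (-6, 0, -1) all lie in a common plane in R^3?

No

The plane through P, Q, R has normal n = PQ × PR = (3, 7, -8) and equation n·X = -4.
Checking the remaining points: n·S = 16, n·T = 2, n·U = -10.
Since n·S = 16 ≠ -4, S is off the plane and the points are not all coplanar.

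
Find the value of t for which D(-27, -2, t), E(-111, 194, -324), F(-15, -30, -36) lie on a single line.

Collinearity requires DE × DF = 0; each component is linear in t.
The x-component gives (-224)t + (-16128) = 0, so t = -72.
The remaining components then also vanish.

-72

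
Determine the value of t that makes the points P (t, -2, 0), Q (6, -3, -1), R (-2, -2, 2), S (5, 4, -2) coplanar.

Coplanarity ⇔ det[PQ; PR; PS] = 0.
Expanding, this is linear in t: (22)t + (-66) = 0.
So t = 3.

3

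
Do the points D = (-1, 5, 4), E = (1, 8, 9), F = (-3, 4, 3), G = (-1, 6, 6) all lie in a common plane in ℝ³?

A normal to the plane through D, E, F is n = DE × DF = (2, -8, 4).
The plane has equation n·P = -26. For G: n·G = -26.
Equal, so G lies in the plane and all four are coplanar.

Yes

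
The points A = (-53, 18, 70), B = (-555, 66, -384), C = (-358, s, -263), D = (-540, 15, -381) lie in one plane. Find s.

Normal to plane ABD: n = (-23010, -5304, 24882); plane equation n·P = 2865798.
Requiring n·C = 2865798: (-5304)s + (1693614) = 2865798.
So s = -221.

-221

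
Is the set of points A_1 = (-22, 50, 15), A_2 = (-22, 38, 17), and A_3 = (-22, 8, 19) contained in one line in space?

A_1A_2 = (0, -12, 2), A_1A_3 = (0, -42, 4).
A_1A_2 × A_1A_3 = (36, 0, 0).
The cross product is nonzero, so the points do not lie on one line.

No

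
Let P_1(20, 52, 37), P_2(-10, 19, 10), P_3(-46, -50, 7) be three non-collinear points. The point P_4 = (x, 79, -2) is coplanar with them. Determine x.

14

A normal to the plane is n = P_1P_2 × P_1P_3 = (-1764, 882, 882).
P_4 lies in the plane iff n · P_1P_4 = 0.
This gives (-1764)x + (24696) = 0, so x = 14.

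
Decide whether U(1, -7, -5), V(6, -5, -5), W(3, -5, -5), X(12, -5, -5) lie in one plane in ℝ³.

A normal to the plane through U, V, W is n = UV × UW = (0, 0, 6).
The plane has equation n·P = -30. For X: n·X = -30.
Equal, so X lies in the plane and all four are coplanar.

Yes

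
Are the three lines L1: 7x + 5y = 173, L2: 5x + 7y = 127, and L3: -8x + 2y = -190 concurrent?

Intersecting L1 and L2: solving the 2×2 system gives (x, y) = (24, 1).
Substitute into L3: (-8)(24) + (2)(1) = -190.
This equals -190, so (24, 1) lies on all three lines and they are concurrent.

Yes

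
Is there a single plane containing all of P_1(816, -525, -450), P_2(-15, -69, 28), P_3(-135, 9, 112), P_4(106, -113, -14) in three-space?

Yes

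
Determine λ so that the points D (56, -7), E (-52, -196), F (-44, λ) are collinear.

Collinearity: (F − D) must be parallel to (E − D) = (-108, -189).
Cross-multiplying the components: (λ − (-7))·(-108) = (-100)·(-189).
Solving gives λ = -182.

-182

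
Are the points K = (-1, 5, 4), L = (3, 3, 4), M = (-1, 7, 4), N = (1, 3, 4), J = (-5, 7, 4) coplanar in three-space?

Yes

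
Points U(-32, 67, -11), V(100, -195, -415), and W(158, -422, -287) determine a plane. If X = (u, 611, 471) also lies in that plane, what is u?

A normal to the plane is n = UV × UW = (-125244, -40328, -14768).
X lies in the plane iff n · UX = 0.
This gives (-125244)u + (-33064416) = 0, so u = -264.

-264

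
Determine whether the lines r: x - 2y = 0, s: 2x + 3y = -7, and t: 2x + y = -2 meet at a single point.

No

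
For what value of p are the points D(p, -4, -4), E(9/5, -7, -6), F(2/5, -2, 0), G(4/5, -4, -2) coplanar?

8/5

The points are coplanar iff DE · (DF × DG) = 0.
Expanding, this is linear in p: (-2)p + (16/5) = 0.
So p = 8/5.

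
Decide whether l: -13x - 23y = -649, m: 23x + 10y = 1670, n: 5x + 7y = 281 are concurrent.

Yes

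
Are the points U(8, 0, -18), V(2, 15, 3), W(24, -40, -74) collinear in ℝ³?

UV = (-6, 15, 21), UW = (16, -40, -56).
Each component of UW is -8/3 times the corresponding component of UV, so UW = -8/3·UV and the points are collinear.

Yes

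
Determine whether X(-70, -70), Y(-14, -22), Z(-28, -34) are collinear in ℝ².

Yes

XY = (56, 48), XZ = (42, 36).
Twice the signed area of △XYZ is (56)(36) − (48)(42) = 0.
The triangle is degenerate (zero area), so the points are collinear.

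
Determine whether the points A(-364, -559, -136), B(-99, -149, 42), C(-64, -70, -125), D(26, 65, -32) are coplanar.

With A as base: AB = (265, 410, 178), AC = (300, 489, 11), AD = (390, 624, 104).
AC × AD = (43992, -26910, -3510).
AB · (AC × AD) = 0.
The scalar triple product vanishes, so the four points are coplanar.

Yes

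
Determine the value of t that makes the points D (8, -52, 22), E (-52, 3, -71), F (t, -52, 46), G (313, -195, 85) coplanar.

Normal to plane DEG: n = (-9834, -24585, -8195); plane equation n·P = 1019458.
Requiring n·F = 1019458: (-9834)t + (901450) = 1019458.
So t = -12.

-12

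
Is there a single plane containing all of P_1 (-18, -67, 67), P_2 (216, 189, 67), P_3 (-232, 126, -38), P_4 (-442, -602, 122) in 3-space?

With P_1 as base: P_1P_2 = (234, 256, 0), P_1P_3 = (-214, 193, -105), P_1P_4 = (-424, -535, 55).
P_1P_3 × P_1P_4 = (-45560, 56290, 196322).
P_1P_2 · (P_1P_3 × P_1P_4) = 3749200.
Since 3749200 ≠ 0, the four points are not coplanar.

No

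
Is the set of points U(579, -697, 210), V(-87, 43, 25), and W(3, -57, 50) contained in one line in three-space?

Yes

UV = (-666, 740, -185), UW = (-576, 640, -160).
Each component of UW is 32/37 times the corresponding component of UV, so UW = 32/37·UV and the points are collinear.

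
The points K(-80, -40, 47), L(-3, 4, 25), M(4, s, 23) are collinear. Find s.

Collinearity requires KL × KM = 0; each component is linear in s.
The x-component gives (22)s + (-176) = 0, so s = 8.
The remaining components then also vanish.

8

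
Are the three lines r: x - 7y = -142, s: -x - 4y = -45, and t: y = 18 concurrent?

Lines aᵢx + bᵢy = cᵢ with pairwise distinct directions are concurrent exactly when det[aᵢ bᵢ cᵢ] = 0.
Here the determinant is -11.
Nonzero, so no common point exists.

No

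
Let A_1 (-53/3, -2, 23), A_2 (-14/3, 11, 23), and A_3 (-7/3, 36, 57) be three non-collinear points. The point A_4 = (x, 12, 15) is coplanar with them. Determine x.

5/3

The plane through A_1, A_2, A_3 has equation 442x − 442y + (884/3)z = -442/3.
Substituting A_4: (442)x + (-884) = -442/3, so x = 5/3.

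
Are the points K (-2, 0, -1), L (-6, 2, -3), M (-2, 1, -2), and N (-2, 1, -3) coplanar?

No

A normal to the plane through K, L, M is n = KL × KM = (0, -4, -4).
The plane has equation n·P = 4. For N: n·N = 8.
8 ≠ 4, so N is off the plane.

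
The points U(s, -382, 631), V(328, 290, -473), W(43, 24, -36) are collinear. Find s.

-392

Direction VW = (-285, -266, 437). From the y-coordinate of U, the parameter along the line is τ = (-382 − 290)/(-266) = 48/19.
Then s = 328 + 48/19·(-285) = -392.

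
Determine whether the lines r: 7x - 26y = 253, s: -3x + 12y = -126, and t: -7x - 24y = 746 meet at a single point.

No

Intersecting r and s: solving the 2×2 system gives (x, y) = (-40, -41/2).
Substitute into t: (-7)(-40) + (-24)(-41/2) = 772.
But t requires 746 ≠ 772, so the three lines have no common point.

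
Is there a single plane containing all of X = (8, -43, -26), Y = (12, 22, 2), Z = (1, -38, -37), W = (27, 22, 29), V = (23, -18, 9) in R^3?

Yes

The plane through X, Y, Z has normal n = XY × XZ = (-855, -152, 475) and equation n·P = -12654.
Checking the remaining points: n·W = -12654, n·V = -12654.
All equal -12654, so all 5 points lie in one plane.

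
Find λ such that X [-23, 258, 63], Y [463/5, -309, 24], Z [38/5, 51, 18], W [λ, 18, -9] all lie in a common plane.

5

The points are coplanar iff XY · (XZ × XW) = 0.
Expanding, this is linear in λ: (17442)λ + (-87210) = 0.
So λ = 5.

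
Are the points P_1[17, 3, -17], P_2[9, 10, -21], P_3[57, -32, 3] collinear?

P_1P_2 = (-8, 7, -4), P_1P_3 = (40, -35, 20).
P_1P_2 × P_1P_3 = (0, 0, 0).
The cross product vanishes, so the three points are collinear.

Yes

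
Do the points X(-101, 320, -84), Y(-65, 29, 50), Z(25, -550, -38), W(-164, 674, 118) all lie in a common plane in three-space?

A normal to the plane through X, Y, Z is n = XY × XZ = (103194, 15228, 5346).
The plane has equation n·P = -5998698. For W: n·W = -6029316.
-6029316 ≠ -5998698, so W is off the plane.

No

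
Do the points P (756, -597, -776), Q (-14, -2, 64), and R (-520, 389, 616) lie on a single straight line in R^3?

Yes

PQ = (-770, 595, 840), PR = (-1276, 986, 1392).
Each component of PR is 58/35 times the corresponding component of PQ, so PR = 58/35·PQ and the points are collinear.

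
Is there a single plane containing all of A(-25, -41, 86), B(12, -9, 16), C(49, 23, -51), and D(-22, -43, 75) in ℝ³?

No

The four points are coplanar iff the 3×3 determinant with rows AB, AC, AD is zero.
Rows: (37, 32, -70), (74, 64, -137), (3, -2, -11).
Expanding along the first row: (37)(-978) − (32)(-403) + (-70)(-340) = 510.
Nonzero ⇒ not coplanar.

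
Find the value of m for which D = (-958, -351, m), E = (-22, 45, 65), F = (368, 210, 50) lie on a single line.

101

Collinearity requires DE × DF = 0; each component is linear in m.
The x-component gives (165)m + (-16665) = 0, so m = 101.
The remaining components then also vanish.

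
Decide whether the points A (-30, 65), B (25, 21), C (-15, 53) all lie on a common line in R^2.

AB = (55, -44), AC = (15, -12).
Checking proportionality: AC = 3/11·AB, so the vectors are parallel and the points are collinear.

Yes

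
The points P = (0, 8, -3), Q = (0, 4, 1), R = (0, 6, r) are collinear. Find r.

Collinearity requires PQ × PR = 0; each component is linear in r.
The x-component gives (-4)r + (-4) = 0, so r = -1.
The remaining components then also vanish.

-1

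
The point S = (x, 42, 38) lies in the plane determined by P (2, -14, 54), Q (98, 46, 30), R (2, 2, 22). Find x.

Coplanarity requires PQ · (PR × PS) = 0.
PQ = (96, 60, -24), PR = (0, 16, -32); the triple product is linear in x with coefficient -1536 and constant term 150528.
Setting it to zero: x = 98.

98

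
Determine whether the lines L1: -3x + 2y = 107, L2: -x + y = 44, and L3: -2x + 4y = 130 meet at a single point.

Intersecting L1 and L2: solving the 2×2 system gives (x, y) = (-19, 25).
Substitute into L3: (-2)(-19) + (4)(25) = 138.
But L3 requires 130 ≠ 138, so the three lines have no common point.

No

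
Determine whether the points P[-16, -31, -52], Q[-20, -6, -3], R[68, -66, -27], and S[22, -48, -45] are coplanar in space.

The four points are coplanar iff the 3×3 determinant with rows PQ, PR, PS is zero.
Rows: (-4, 25, 49), (84, -35, 25), (38, -17, 7).
Expanding along the first row: (-4)(180) − (25)(-362) + (49)(-98) = 3528.
Nonzero ⇒ not coplanar.

No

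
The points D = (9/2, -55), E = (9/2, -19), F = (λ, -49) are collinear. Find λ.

Collinearity: (F − D) must be parallel to (E − D) = (0, 36).
Cross-multiplying the components: (λ − 9/2)·(36) = (6)·(0).
Solving gives λ = 9/2.

9/2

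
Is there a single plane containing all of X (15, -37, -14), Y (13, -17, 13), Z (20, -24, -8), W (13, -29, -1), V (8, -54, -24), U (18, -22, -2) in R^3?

No

The plane through X, Y, Z has normal n = XY × XZ = (-231, 147, -126) and equation n·P = -7140.
Checking the remaining points: n·W = -7140, n·V = -6762, n·U = -7140.
Since n·V = -6762 ≠ -7140, V is off the plane and the points are not all coplanar.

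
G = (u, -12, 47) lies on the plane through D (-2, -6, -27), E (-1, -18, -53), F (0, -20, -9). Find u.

A normal to the plane is n = DE × DF = (-580, -70, 10).
G lies in the plane iff n · DG = 0.
This gives (-580)u + (0) = 0, so u = 0.

0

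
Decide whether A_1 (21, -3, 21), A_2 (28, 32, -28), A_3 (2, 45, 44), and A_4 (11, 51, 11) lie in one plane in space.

Yes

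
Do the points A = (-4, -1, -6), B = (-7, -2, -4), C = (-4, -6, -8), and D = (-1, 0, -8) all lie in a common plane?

With A as base: AB = (-3, -1, 2), AC = (0, -5, -2), AD = (3, 1, -2).
AC × AD = (12, -6, 15).
AB · (AC × AD) = 0.
The scalar triple product vanishes, so the four points are coplanar.

Yes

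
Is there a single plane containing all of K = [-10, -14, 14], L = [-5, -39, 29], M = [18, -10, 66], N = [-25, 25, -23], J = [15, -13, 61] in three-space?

Yes

The plane through K, L, M has normal n = KL × KM = (-1360, 160, 720) and equation n·P = 21440.
Checking the remaining points: n·N = 21440, n·J = 21440.
All equal 21440, so all 5 points lie in one plane.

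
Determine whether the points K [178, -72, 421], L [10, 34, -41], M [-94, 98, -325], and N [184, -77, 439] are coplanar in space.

Yes

A normal to the plane through K, L, M is n = KL × KM = (-536, 336, 272).
The plane has equation n·P = -5088. For N: n·N = -5088.
Equal, so N lies in the plane and all four are coplanar.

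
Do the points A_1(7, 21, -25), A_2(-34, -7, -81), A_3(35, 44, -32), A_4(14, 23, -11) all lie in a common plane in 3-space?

The four points are coplanar iff the 3×3 determinant with rows A_1A_2, A_1A_3, A_1A_4 is zero.
Rows: (-41, -28, -56), (28, 23, -7), (7, 2, 14).
Expanding along the first row: (-41)(336) − (-28)(441) + (-56)(-105) = 4452.
Nonzero ⇒ not coplanar.

No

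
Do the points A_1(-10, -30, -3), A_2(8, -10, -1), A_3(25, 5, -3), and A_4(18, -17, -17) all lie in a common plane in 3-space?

No

A normal to the plane through A_1, A_2, A_3 is n = A_1A_2 × A_1A_3 = (-70, 70, -70).
The plane has equation n·P = -1190. For A_4: n·A_4 = -1260.
-1260 ≠ -1190, so A_4 is off the plane.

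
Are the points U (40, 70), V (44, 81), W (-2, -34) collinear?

No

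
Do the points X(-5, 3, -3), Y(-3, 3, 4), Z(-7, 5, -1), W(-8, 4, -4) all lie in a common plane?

No

With X as base: XY = (2, 0, 7), XZ = (-2, 2, 2), XW = (-3, 1, -1).
XZ × XW = (-4, -8, 4).
XY · (XZ × XW) = 20.
Since 20 ≠ 0, the four points are not coplanar.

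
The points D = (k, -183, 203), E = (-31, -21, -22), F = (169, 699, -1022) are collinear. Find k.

-76

Collinearity requires DE × DF = 0; each component is linear in k.
The y-component gives (-1000)k + (-76000) = 0, so k = -76.
The remaining components then also vanish.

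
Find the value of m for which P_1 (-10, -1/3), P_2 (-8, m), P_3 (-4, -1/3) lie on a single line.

Collinearity: (P_2 − P_1) must be parallel to (P_3 − P_1) = (6, 0).
Cross-multiplying the components: (m − (-1/3))·(6) = (2)·(0).
Solving gives m = -1/3.

-1/3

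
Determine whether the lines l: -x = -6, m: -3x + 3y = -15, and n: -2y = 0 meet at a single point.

No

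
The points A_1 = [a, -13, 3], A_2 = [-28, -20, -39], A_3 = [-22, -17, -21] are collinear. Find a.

-14

Collinearity requires A_1A_2 × A_1A_3 = 0; each component is linear in a.
The y-component gives (18)a + (252) = 0, so a = -14.
The remaining components then also vanish.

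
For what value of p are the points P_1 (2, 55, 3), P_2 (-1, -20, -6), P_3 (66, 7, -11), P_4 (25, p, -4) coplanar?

22

Coplanarity ⇔ det[P_1P_2; P_1P_3; P_1P_4] = 0.
Expanding, this is linear in p: (-618)p + (13596) = 0.
So p = 22.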